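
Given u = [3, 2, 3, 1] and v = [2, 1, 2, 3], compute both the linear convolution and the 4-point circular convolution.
Linear: y_lin[0] = 3×2 = 6; y_lin[1] = 3×1 + 2×2 = 7; y_lin[2] = 3×2 + 2×1 + 3×2 = 14; y_lin[3] = 3×3 + 2×2 + 3×1 + 1×2 = 18; y_lin[4] = 2×3 + 3×2 + 1×1 = 13; y_lin[5] = 3×3 + 1×2 = 11; y_lin[6] = 1×3 = 3 → [6, 7, 14, 18, 13, 11, 3]. Circular (length 4): y[0] = 3×2 + 2×3 + 3×2 + 1×1 = 19; y[1] = 3×1 + 2×2 + 3×3 + 1×2 = 18; y[2] = 3×2 + 2×1 + 3×2 + 1×3 = 17; y[3] = 3×3 + 2×2 + 3×1 + 1×2 = 18 → [19, 18, 17, 18]

Linear: [6, 7, 14, 18, 13, 11, 3], Circular: [19, 18, 17, 18]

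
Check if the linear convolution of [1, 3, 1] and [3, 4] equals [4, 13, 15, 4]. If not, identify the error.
Recompute linear convolution of [1, 3, 1] and [3, 4]: y[0] = 1×3 = 3; y[1] = 1×4 + 3×3 = 13; y[2] = 3×4 + 1×3 = 15; y[3] = 1×4 = 4 → [3, 13, 15, 4]. Compare to given [4, 13, 15, 4]: they differ at index 0: given 4, correct 3, so answer: No

No. Error at index 0: given 4, correct 3.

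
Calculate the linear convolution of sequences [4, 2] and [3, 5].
y[0] = 4×3 = 12; y[1] = 4×5 + 2×3 = 26; y[2] = 2×5 = 10

[12, 26, 10]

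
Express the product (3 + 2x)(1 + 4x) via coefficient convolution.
Ascending coefficients: a = [3, 2], b = [1, 4]. c[0] = 3×1 = 3; c[1] = 3×4 + 2×1 = 14; c[2] = 2×4 = 8. Result coefficients: [3, 14, 8] → 3 + 14x + 8x^2

3 + 14x + 8x^2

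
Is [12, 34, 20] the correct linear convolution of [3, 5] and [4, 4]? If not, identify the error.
Recompute linear convolution of [3, 5] and [4, 4]: y[0] = 3×4 = 12; y[1] = 3×4 + 5×4 = 32; y[2] = 5×4 = 20 → [12, 32, 20]. Compare to given [12, 34, 20]: they differ at index 1: given 34, correct 32, so answer: No

No. Error at index 1: given 34, correct 32.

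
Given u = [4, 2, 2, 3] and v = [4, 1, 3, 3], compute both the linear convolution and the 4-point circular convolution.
Linear: y_lin[0] = 4×4 = 16; y_lin[1] = 4×1 + 2×4 = 12; y_lin[2] = 4×3 + 2×1 + 2×4 = 22; y_lin[3] = 4×3 + 2×3 + 2×1 + 3×4 = 32; y_lin[4] = 2×3 + 2×3 + 3×1 = 15; y_lin[5] = 2×3 + 3×3 = 15; y_lin[6] = 3×3 = 9 → [16, 12, 22, 32, 15, 15, 9]. Circular (length 4): y[0] = 4×4 + 2×3 + 2×3 + 3×1 = 31; y[1] = 4×1 + 2×4 + 2×3 + 3×3 = 27; y[2] = 4×3 + 2×1 + 2×4 + 3×3 = 31; y[3] = 4×3 + 2×3 + 2×1 + 3×4 = 32 → [31, 27, 31, 32]

Linear: [16, 12, 22, 32, 15, 15, 9], Circular: [31, 27, 31, 32]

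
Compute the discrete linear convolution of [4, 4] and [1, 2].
y[0] = 4×1 = 4; y[1] = 4×2 + 4×1 = 12; y[2] = 4×2 = 8

[4, 12, 8]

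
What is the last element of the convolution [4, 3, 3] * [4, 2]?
Use y[k] = Σ_i a[i]·b[k-i] at k=3. y[3] = 3×2 = 6

6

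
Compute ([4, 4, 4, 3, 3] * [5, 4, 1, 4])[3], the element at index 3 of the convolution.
Use y[k] = Σ_i a[i]·b[k-i] at k=3. y[3] = 4×4 + 4×1 + 4×4 + 3×5 = 51

51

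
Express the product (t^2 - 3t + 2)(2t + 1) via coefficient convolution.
Ascending coefficients: a = [2, -3, 1], b = [1, 2]. c[0] = 2×1 = 2; c[1] = 2×2 + -3×1 = 1; c[2] = -3×2 + 1×1 = -5; c[3] = 1×2 = 2. Result coefficients: [2, 1, -5, 2] → 2t^3 - 5t^2 + t + 2

2t^3 - 5t^2 + t + 2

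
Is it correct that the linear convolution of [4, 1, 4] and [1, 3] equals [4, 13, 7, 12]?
Recompute linear convolution of [4, 1, 4] and [1, 3]: y[0] = 4×1 = 4; y[1] = 4×3 + 1×1 = 13; y[2] = 1×3 + 4×1 = 7; y[3] = 4×3 = 12 → [4, 13, 7, 12]. Given [4, 13, 7, 12] matches, so answer: Yes

Yes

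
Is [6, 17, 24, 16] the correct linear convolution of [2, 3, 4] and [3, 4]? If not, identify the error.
Recompute linear convolution of [2, 3, 4] and [3, 4]: y[0] = 2×3 = 6; y[1] = 2×4 + 3×3 = 17; y[2] = 3×4 + 4×3 = 24; y[3] = 4×4 = 16 → [6, 17, 24, 16]. Given [6, 17, 24, 16] matches, so answer: Yes

Yes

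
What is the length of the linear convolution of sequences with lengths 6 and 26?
Linear/full convolution length: m + n - 1 = 6 + 26 - 1 = 31

31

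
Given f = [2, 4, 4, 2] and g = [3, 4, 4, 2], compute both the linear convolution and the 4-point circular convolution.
Linear: y_lin[0] = 2×3 = 6; y_lin[1] = 2×4 + 4×3 = 20; y_lin[2] = 2×4 + 4×4 + 4×3 = 36; y_lin[3] = 2×2 + 4×4 + 4×4 + 2×3 = 42; y_lin[4] = 4×2 + 4×4 + 2×4 = 32; y_lin[5] = 4×2 + 2×4 = 16; y_lin[6] = 2×2 = 4 → [6, 20, 36, 42, 32, 16, 4]. Circular (length 4): y[0] = 2×3 + 4×2 + 4×4 + 2×4 = 38; y[1] = 2×4 + 4×3 + 4×2 + 2×4 = 36; y[2] = 2×4 + 4×4 + 4×3 + 2×2 = 40; y[3] = 2×2 + 4×4 + 4×4 + 2×3 = 42 → [38, 36, 40, 42]

Linear: [6, 20, 36, 42, 32, 16, 4], Circular: [38, 36, 40, 42]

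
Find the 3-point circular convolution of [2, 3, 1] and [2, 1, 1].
Use y[k] = Σ_j f[j]·g[(k-j) mod 3]. y[0] = 2×2 + 3×1 + 1×1 = 8; y[1] = 2×1 + 3×2 + 1×1 = 9; y[2] = 2×1 + 3×1 + 1×2 = 7. Result: [8, 9, 7]

[8, 9, 7]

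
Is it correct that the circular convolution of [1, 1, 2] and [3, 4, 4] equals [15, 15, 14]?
Recompute circular convolution of [1, 1, 2] and [3, 4, 4]: y[0] = 1×3 + 1×4 + 2×4 = 15; y[1] = 1×4 + 1×3 + 2×4 = 15; y[2] = 1×4 + 1×4 + 2×3 = 14 → [15, 15, 14]. Given [15, 15, 14] matches, so answer: Yes

Yes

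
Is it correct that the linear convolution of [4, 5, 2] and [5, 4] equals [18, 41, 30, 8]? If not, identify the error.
Recompute linear convolution of [4, 5, 2] and [5, 4]: y[0] = 4×5 = 20; y[1] = 4×4 + 5×5 = 41; y[2] = 5×4 + 2×5 = 30; y[3] = 2×4 = 8 → [20, 41, 30, 8]. Compare to given [18, 41, 30, 8]: they differ at index 0: given 18, correct 20, so answer: No

No. Error at index 0: given 18, correct 20.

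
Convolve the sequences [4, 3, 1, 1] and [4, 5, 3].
y[0] = 4×4 = 16; y[1] = 4×5 + 3×4 = 32; y[2] = 4×3 + 3×5 + 1×4 = 31; y[3] = 3×3 + 1×5 + 1×4 = 18; y[4] = 1×3 + 1×5 = 8; y[5] = 1×3 = 3

[16, 32, 31, 18, 8, 3]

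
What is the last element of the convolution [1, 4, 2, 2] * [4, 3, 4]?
Use y[k] = Σ_i a[i]·b[k-i] at k=5. y[5] = 2×4 = 8

8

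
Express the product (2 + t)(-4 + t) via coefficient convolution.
Ascending coefficients: a = [2, 1], b = [-4, 1]. c[0] = 2×-4 = -8; c[1] = 2×1 + 1×-4 = -2; c[2] = 1×1 = 1. Result coefficients: [-8, -2, 1] → -8 - 2t + t^2

-8 - 2t + t^2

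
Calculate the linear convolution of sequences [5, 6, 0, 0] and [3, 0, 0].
y[0] = 5×3 = 15; y[1] = 5×0 + 6×3 = 18; y[2] = 5×0 + 6×0 + 0×3 = 0; y[3] = 6×0 + 0×0 + 0×3 = 0; y[4] = 0×0 + 0×0 = 0; y[5] = 0×0 = 0

[15, 18, 0, 0, 0, 0]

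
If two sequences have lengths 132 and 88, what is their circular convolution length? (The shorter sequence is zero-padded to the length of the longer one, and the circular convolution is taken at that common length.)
Circular convolution (zero-padding the shorter input) has length max(m, n) = max(132, 88) = 132

132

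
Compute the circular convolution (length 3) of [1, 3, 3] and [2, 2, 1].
Use y[k] = Σ_j x[j]·h[(k-j) mod 3]. y[0] = 1×2 + 3×1 + 3×2 = 11; y[1] = 1×2 + 3×2 + 3×1 = 11; y[2] = 1×1 + 3×2 + 3×2 = 13. Result: [11, 11, 13]

[11, 11, 13]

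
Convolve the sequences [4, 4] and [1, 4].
y[0] = 4×1 = 4; y[1] = 4×4 + 4×1 = 20; y[2] = 4×4 = 16

[4, 20, 16]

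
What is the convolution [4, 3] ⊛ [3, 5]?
y[0] = 4×3 = 12; y[1] = 4×5 + 3×3 = 29; y[2] = 3×5 = 15

[12, 29, 15]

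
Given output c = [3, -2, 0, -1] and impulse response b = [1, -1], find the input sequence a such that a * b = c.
Deconvolve c=[3, -2, 0, -1] by b=[1, -1]. Since b[0]=1, solve forward: a[0] = c[0] / 1 = 3; a[1] = (c[1] - 3×-1) / 1 = 1; a[2] = (c[2] - 1×-1) / 1 = 1. So a = [3, 1, 1]. Check by forward convolution: c[0] = 3×1 = 3; c[1] = 3×-1 + 1×1 = -2; c[2] = 1×-1 + 1×1 = 0; c[3] = 1×-1 = -1

[3, 1, 1]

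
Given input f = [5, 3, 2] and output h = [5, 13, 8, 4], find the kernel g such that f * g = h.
Output length 4 = len(f) + len(g) - 1 ⇒ len(g) = 2. Solve g forward using g[k] = (h[k] - Σ_{i≥1} f[i]·g[k-i]) / f[0]: g[0] = h[0] / f[0] = 5 / 5 = 1; g[1] = (h[1] - 3×1) / f[0] = (13 - 3×1) / 5 = 2. So g = [1, 2]. Forward-check [5, 3, 2] * [1, 2]: h[0] = 5×1 = 5; h[1] = 5×2 + 3×1 = 13; h[2] = 3×2 + 2×1 = 8; h[3] = 2×2 = 4 → [5, 13, 8, 4] ✓

[1, 2]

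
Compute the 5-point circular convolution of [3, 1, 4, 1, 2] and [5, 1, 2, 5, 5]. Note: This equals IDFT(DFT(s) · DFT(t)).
Either evaluate y[k] = Σ_j s[j]·t[(k-j) mod 5] directly, or use IDFT(DFT(s) · DFT(t)). y[0] = 3×5 + 1×5 + 4×5 + 1×2 + 2×1 = 44; y[1] = 3×1 + 1×5 + 4×5 + 1×5 + 2×2 = 37; y[2] = 3×2 + 1×1 + 4×5 + 1×5 + 2×5 = 42; y[3] = 3×5 + 1×2 + 4×1 + 1×5 + 2×5 = 36; y[4] = 3×5 + 1×5 + 4×2 + 1×1 + 2×5 = 39. Result: [44, 37, 42, 36, 39]

[44, 37, 42, 36, 39]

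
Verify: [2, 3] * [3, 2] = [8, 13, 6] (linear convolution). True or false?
Recompute linear convolution of [2, 3] and [3, 2]: y[0] = 2×3 = 6; y[1] = 2×2 + 3×3 = 13; y[2] = 3×2 = 6 → [6, 13, 6]. Compare to given [8, 13, 6]: they differ at index 0: given 8, correct 6, so answer: No

No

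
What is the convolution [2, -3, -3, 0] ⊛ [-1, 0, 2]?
y[0] = 2×-1 = -2; y[1] = 2×0 + -3×-1 = 3; y[2] = 2×2 + -3×0 + -3×-1 = 7; y[3] = -3×2 + -3×0 + 0×-1 = -6; y[4] = -3×2 + 0×0 = -6; y[5] = 0×2 = 0

[-2, 3, 7, -6, -6, 0]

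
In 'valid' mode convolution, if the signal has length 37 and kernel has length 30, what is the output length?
'Valid' mode counts only positions where the kernel fully overlaps the signal: m - n + 1 = 37 - 30 + 1 = 8

8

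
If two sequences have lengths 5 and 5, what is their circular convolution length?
Circular convolution (zero-padding the shorter input) has length max(m, n) = max(5, 5) = 5

5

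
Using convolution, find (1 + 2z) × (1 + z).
Ascending coefficients: a = [1, 2], b = [1, 1]. c[0] = 1×1 = 1; c[1] = 1×1 + 2×1 = 3; c[2] = 2×1 = 2. Result coefficients: [1, 3, 2] → 1 + 3z + 2z^2

1 + 3z + 2z^2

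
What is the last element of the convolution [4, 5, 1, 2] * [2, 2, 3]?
Use y[k] = Σ_i a[i]·b[k-i] at k=5. y[5] = 2×3 = 6

6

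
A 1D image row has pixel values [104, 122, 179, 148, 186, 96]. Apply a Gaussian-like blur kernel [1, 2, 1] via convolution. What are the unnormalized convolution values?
Convolve image row [104, 122, 179, 148, 186, 96] with kernel [1, 2, 1]: y[0] = 104×1 = 104; y[1] = 104×2 + 122×1 = 330; y[2] = 104×1 + 122×2 + 179×1 = 527; y[3] = 122×1 + 179×2 + 148×1 = 628; y[4] = 179×1 + 148×2 + 186×1 = 661; y[5] = 148×1 + 186×2 + 96×1 = 616; y[6] = 186×1 + 96×2 = 378; y[7] = 96×1 = 96 → [104, 330, 527, 628, 661, 616, 378, 96]. Normalization factor = sum(kernel) = 4.

[104, 330, 527, 628, 661, 616, 378, 96]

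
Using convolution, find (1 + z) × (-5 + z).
Ascending coefficients: a = [1, 1], b = [-5, 1]. c[0] = 1×-5 = -5; c[1] = 1×1 + 1×-5 = -4; c[2] = 1×1 = 1. Result coefficients: [-5, -4, 1] → -5 - 4z + z^2

-5 - 4z + z^2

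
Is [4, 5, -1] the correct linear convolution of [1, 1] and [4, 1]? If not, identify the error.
Recompute linear convolution of [1, 1] and [4, 1]: y[0] = 1×4 = 4; y[1] = 1×1 + 1×4 = 5; y[2] = 1×1 = 1 → [4, 5, 1]. Compare to given [4, 5, -1]: they differ at index 2: given -1, correct 1, so answer: No

No. Error at index 2: given -1, correct 1.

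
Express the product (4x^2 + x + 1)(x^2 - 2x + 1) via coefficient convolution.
Ascending coefficients: a = [1, 1, 4], b = [1, -2, 1]. c[0] = 1×1 = 1; c[1] = 1×-2 + 1×1 = -1; c[2] = 1×1 + 1×-2 + 4×1 = 3; c[3] = 1×1 + 4×-2 = -7; c[4] = 4×1 = 4. Result coefficients: [1, -1, 3, -7, 4] → 4x^4 - 7x^3 + 3x^2 - x + 1

4x^4 - 7x^3 + 3x^2 - x + 1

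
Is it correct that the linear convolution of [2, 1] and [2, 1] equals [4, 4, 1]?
Recompute linear convolution of [2, 1] and [2, 1]: y[0] = 2×2 = 4; y[1] = 2×1 + 1×2 = 4; y[2] = 1×1 = 1 → [4, 4, 1]. Given [4, 4, 1] matches, so answer: Yes

Yes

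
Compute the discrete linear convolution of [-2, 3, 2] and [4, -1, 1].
y[0] = -2×4 = -8; y[1] = -2×-1 + 3×4 = 14; y[2] = -2×1 + 3×-1 + 2×4 = 3; y[3] = 3×1 + 2×-1 = 1; y[4] = 2×1 = 2

[-8, 14, 3, 1, 2]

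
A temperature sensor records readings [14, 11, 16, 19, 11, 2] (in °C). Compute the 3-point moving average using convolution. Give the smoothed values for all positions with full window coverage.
3-point moving average kernel = [1, 1, 1]. Apply in 'valid' mode (full window coverage): avg[0] = (14 + 11 + 16) / 3 = 13.67; avg[1] = (11 + 16 + 19) / 3 = 15.33; avg[2] = (16 + 19 + 11) / 3 = 15.33; avg[3] = (19 + 11 + 2) / 3 = 10.67. Smoothed values: [13.67, 15.33, 15.33, 10.67]

[13.67, 15.33, 15.33, 10.67]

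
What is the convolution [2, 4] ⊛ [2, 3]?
y[0] = 2×2 = 4; y[1] = 2×3 + 4×2 = 14; y[2] = 4×3 = 12

[4, 14, 12]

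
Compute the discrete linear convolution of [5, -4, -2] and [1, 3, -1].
y[0] = 5×1 = 5; y[1] = 5×3 + -4×1 = 11; y[2] = 5×-1 + -4×3 + -2×1 = -19; y[3] = -4×-1 + -2×3 = -2; y[4] = -2×-1 = 2

[5, 11, -19, -2, 2]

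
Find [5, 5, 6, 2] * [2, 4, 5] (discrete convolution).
y[0] = 5×2 = 10; y[1] = 5×4 + 5×2 = 30; y[2] = 5×5 + 5×4 + 6×2 = 57; y[3] = 5×5 + 6×4 + 2×2 = 53; y[4] = 6×5 + 2×4 = 38; y[5] = 2×5 = 10

[10, 30, 57, 53, 38, 10]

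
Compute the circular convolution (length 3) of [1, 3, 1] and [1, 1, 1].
Use y[k] = Σ_j a[j]·b[(k-j) mod 3]. y[0] = 1×1 + 3×1 + 1×1 = 5; y[1] = 1×1 + 3×1 + 1×1 = 5; y[2] = 1×1 + 3×1 + 1×1 = 5. Result: [5, 5, 5]

[5, 5, 5]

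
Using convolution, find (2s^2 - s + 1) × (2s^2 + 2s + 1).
Ascending coefficients: a = [1, -1, 2], b = [1, 2, 2]. c[0] = 1×1 = 1; c[1] = 1×2 + -1×1 = 1; c[2] = 1×2 + -1×2 + 2×1 = 2; c[3] = -1×2 + 2×2 = 2; c[4] = 2×2 = 4. Result coefficients: [1, 1, 2, 2, 4] → 4s^4 + 2s^3 + 2s^2 + s + 1

4s^4 + 2s^3 + 2s^2 + s + 1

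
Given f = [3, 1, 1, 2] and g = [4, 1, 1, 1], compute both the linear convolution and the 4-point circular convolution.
Linear: y_lin[0] = 3×4 = 12; y_lin[1] = 3×1 + 1×4 = 7; y_lin[2] = 3×1 + 1×1 + 1×4 = 8; y_lin[3] = 3×1 + 1×1 + 1×1 + 2×4 = 13; y_lin[4] = 1×1 + 1×1 + 2×1 = 4; y_lin[5] = 1×1 + 2×1 = 3; y_lin[6] = 2×1 = 2 → [12, 7, 8, 13, 4, 3, 2]. Circular (length 4): y[0] = 3×4 + 1×1 + 1×1 + 2×1 = 16; y[1] = 3×1 + 1×4 + 1×1 + 2×1 = 10; y[2] = 3×1 + 1×1 + 1×4 + 2×1 = 10; y[3] = 3×1 + 1×1 + 1×1 + 2×4 = 13 → [16, 10, 10, 13]

Linear: [12, 7, 8, 13, 4, 3, 2], Circular: [16, 10, 10, 13]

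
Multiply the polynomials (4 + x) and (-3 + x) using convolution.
Ascending coefficients: a = [4, 1], b = [-3, 1]. c[0] = 4×-3 = -12; c[1] = 4×1 + 1×-3 = 1; c[2] = 1×1 = 1. Result coefficients: [-12, 1, 1] → -12 + x + x^2

-12 + x + x^2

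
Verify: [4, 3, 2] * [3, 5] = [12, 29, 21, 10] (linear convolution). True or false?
Recompute linear convolution of [4, 3, 2] and [3, 5]: y[0] = 4×3 = 12; y[1] = 4×5 + 3×3 = 29; y[2] = 3×5 + 2×3 = 21; y[3] = 2×5 = 10 → [12, 29, 21, 10]. Given [12, 29, 21, 10] matches, so answer: Yes

Yes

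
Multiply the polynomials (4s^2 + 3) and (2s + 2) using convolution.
Ascending coefficients: a = [3, 0, 4], b = [2, 2]. c[0] = 3×2 = 6; c[1] = 3×2 + 0×2 = 6; c[2] = 0×2 + 4×2 = 8; c[3] = 4×2 = 8. Result coefficients: [6, 6, 8, 8] → 8s^3 + 8s^2 + 6s + 6

8s^3 + 8s^2 + 6s + 6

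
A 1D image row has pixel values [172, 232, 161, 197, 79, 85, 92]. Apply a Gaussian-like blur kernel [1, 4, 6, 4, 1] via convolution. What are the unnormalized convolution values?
Convolve image row [172, 232, 161, 197, 79, 85, 92] with kernel [1, 4, 6, 4, 1]: y[0] = 172×1 = 172; y[1] = 172×4 + 232×1 = 920; y[2] = 172×6 + 232×4 + 161×1 = 2121; y[3] = 172×4 + 232×6 + 161×4 + 197×1 = 2921; y[4] = 172×1 + 232×4 + 161×6 + 197×4 + 79×1 = 2933; y[5] = 232×1 + 161×4 + 197×6 + 79×4 + 85×1 = 2459; y[6] = 161×1 + 197×4 + 79×6 + 85×4 + 92×1 = 1855; y[7] = 197×1 + 79×4 + 85×6 + 92×4 = 1391; y[8] = 79×1 + 85×4 + 92×6 = 971; y[9] = 85×1 + 92×4 = 453; y[10] = 92×1 = 92 → [172, 920, 2121, 2921, 2933, 2459, 1855, 1391, 971, 453, 92]. Normalization factor = sum(kernel) = 16.

[172, 920, 2121, 2921, 2933, 2459, 1855, 1391, 971, 453, 92]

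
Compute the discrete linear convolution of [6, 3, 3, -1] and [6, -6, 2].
y[0] = 6×6 = 36; y[1] = 6×-6 + 3×6 = -18; y[2] = 6×2 + 3×-6 + 3×6 = 12; y[3] = 3×2 + 3×-6 + -1×6 = -18; y[4] = 3×2 + -1×-6 = 12; y[5] = -1×2 = -2

[36, -18, 12, -18, 12, -2]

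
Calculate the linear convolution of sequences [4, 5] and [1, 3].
y[0] = 4×1 = 4; y[1] = 4×3 + 5×1 = 17; y[2] = 5×3 = 15

[4, 17, 15]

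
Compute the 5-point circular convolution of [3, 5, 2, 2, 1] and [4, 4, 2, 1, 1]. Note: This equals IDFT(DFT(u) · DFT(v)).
Either evaluate y[k] = Σ_j u[j]·v[(k-j) mod 5] directly, or use IDFT(DFT(u) · DFT(v)). y[0] = 3×4 + 5×1 + 2×1 + 2×2 + 1×4 = 27; y[1] = 3×4 + 5×4 + 2×1 + 2×1 + 1×2 = 38; y[2] = 3×2 + 5×4 + 2×4 + 2×1 + 1×1 = 37; y[3] = 3×1 + 5×2 + 2×4 + 2×4 + 1×1 = 30; y[4] = 3×1 + 5×1 + 2×2 + 2×4 + 1×4 = 24. Result: [27, 38, 37, 30, 24]

[27, 38, 37, 30, 24]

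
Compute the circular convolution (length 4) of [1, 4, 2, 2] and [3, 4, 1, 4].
Use y[k] = Σ_j f[j]·g[(k-j) mod 4]. y[0] = 1×3 + 4×4 + 2×1 + 2×4 = 29; y[1] = 1×4 + 4×3 + 2×4 + 2×1 = 26; y[2] = 1×1 + 4×4 + 2×3 + 2×4 = 31; y[3] = 1×4 + 4×1 + 2×4 + 2×3 = 22. Result: [29, 26, 31, 22]

[29, 26, 31, 22]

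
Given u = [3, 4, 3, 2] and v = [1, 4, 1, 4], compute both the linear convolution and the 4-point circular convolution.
Linear: y_lin[0] = 3×1 = 3; y_lin[1] = 3×4 + 4×1 = 16; y_lin[2] = 3×1 + 4×4 + 3×1 = 22; y_lin[3] = 3×4 + 4×1 + 3×4 + 2×1 = 30; y_lin[4] = 4×4 + 3×1 + 2×4 = 27; y_lin[5] = 3×4 + 2×1 = 14; y_lin[6] = 2×4 = 8 → [3, 16, 22, 30, 27, 14, 8]. Circular (length 4): y[0] = 3×1 + 4×4 + 3×1 + 2×4 = 30; y[1] = 3×4 + 4×1 + 3×4 + 2×1 = 30; y[2] = 3×1 + 4×4 + 3×1 + 2×4 = 30; y[3] = 3×4 + 4×1 + 3×4 + 2×1 = 30 → [30, 30, 30, 30]

Linear: [3, 16, 22, 30, 27, 14, 8], Circular: [30, 30, 30, 30]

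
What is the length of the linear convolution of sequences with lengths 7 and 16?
Linear/full convolution length: m + n - 1 = 7 + 16 - 1 = 22

22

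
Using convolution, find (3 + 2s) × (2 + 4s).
Ascending coefficients: a = [3, 2], b = [2, 4]. c[0] = 3×2 = 6; c[1] = 3×4 + 2×2 = 16; c[2] = 2×4 = 8. Result coefficients: [6, 16, 8] → 6 + 16s + 8s^2

6 + 16s + 8s^2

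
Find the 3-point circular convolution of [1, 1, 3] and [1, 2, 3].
Use y[k] = Σ_j f[j]·g[(k-j) mod 3]. y[0] = 1×1 + 1×3 + 3×2 = 10; y[1] = 1×2 + 1×1 + 3×3 = 12; y[2] = 1×3 + 1×2 + 3×1 = 8. Result: [10, 12, 8]

[10, 12, 8]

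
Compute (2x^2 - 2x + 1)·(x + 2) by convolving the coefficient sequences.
Ascending coefficients: a = [1, -2, 2], b = [2, 1]. c[0] = 1×2 = 2; c[1] = 1×1 + -2×2 = -3; c[2] = -2×1 + 2×2 = 2; c[3] = 2×1 = 2. Result coefficients: [2, -3, 2, 2] → 2x^3 + 2x^2 - 3x + 2

2x^3 + 2x^2 - 3x + 2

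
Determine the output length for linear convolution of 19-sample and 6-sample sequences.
Linear/full convolution length: m + n - 1 = 19 + 6 - 1 = 24

24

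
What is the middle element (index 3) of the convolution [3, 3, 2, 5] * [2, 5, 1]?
Use y[k] = Σ_i a[i]·b[k-i] at k=3. y[3] = 3×1 + 2×5 + 5×2 = 23

23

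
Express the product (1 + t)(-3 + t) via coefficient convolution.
Ascending coefficients: a = [1, 1], b = [-3, 1]. c[0] = 1×-3 = -3; c[1] = 1×1 + 1×-3 = -2; c[2] = 1×1 = 1. Result coefficients: [-3, -2, 1] → -3 - 2t + t^2

-3 - 2t + t^2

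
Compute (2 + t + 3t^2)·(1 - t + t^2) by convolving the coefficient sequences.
Ascending coefficients: a = [2, 1, 3], b = [1, -1, 1]. c[0] = 2×1 = 2; c[1] = 2×-1 + 1×1 = -1; c[2] = 2×1 + 1×-1 + 3×1 = 4; c[3] = 1×1 + 3×-1 = -2; c[4] = 3×1 = 3. Result coefficients: [2, -1, 4, -2, 3] → 2 - t + 4t^2 - 2t^3 + 3t^4

2 - t + 4t^2 - 2t^3 + 3t^4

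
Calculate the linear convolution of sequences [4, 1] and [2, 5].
y[0] = 4×2 = 8; y[1] = 4×5 + 1×2 = 22; y[2] = 1×5 = 5

[8, 22, 5]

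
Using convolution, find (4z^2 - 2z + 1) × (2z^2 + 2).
Ascending coefficients: a = [1, -2, 4], b = [2, 0, 2]. c[0] = 1×2 = 2; c[1] = 1×0 + -2×2 = -4; c[2] = 1×2 + -2×0 + 4×2 = 10; c[3] = -2×2 + 4×0 = -4; c[4] = 4×2 = 8. Result coefficients: [2, -4, 10, -4, 8] → 8z^4 - 4z^3 + 10z^2 - 4z + 2

8z^4 - 4z^3 + 10z^2 - 4z + 2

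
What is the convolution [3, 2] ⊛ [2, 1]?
y[0] = 3×2 = 6; y[1] = 3×1 + 2×2 = 7; y[2] = 2×1 = 2

[6, 7, 2]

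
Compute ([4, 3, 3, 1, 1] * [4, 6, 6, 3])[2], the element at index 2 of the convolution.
Use y[k] = Σ_i a[i]·b[k-i] at k=2. y[2] = 4×6 + 3×6 + 3×4 = 54

54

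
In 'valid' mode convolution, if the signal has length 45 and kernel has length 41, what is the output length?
'Valid' mode counts only positions where the kernel fully overlaps the signal: m - n + 1 = 45 - 41 + 1 = 5

5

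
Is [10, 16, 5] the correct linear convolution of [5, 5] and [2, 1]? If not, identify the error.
Recompute linear convolution of [5, 5] and [2, 1]: y[0] = 5×2 = 10; y[1] = 5×1 + 5×2 = 15; y[2] = 5×1 = 5 → [10, 15, 5]. Compare to given [10, 16, 5]: they differ at index 1: given 16, correct 15, so answer: No

No. Error at index 1: given 16, correct 15.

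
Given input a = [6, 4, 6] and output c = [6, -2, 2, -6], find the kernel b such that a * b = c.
Output length 4 = len(a) + len(b) - 1 ⇒ len(b) = 2. Solve b forward using b[k] = (c[k] - Σ_{i≥1} a[i]·b[k-i]) / a[0]: b[0] = c[0] / a[0] = 6 / 6 = 1; b[1] = (c[1] - 4×1) / a[0] = (-2 - 4×1) / 6 = -1. So b = [1, -1]. Forward-check [6, 4, 6] * [1, -1]: c[0] = 6×1 = 6; c[1] = 6×-1 + 4×1 = -2; c[2] = 4×-1 + 6×1 = 2; c[3] = 6×-1 = -6 → [6, -2, 2, -6] ✓

[1, -1]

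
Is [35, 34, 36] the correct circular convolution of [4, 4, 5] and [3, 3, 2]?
Recompute circular convolution of [4, 4, 5] and [3, 3, 2]: y[0] = 4×3 + 4×2 + 5×3 = 35; y[1] = 4×3 + 4×3 + 5×2 = 34; y[2] = 4×2 + 4×3 + 5×3 = 35 → [35, 34, 35]. Compare to given [35, 34, 36]: they differ at index 2: given 36, correct 35, so answer: No

No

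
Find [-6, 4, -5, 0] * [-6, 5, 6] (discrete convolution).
y[0] = -6×-6 = 36; y[1] = -6×5 + 4×-6 = -54; y[2] = -6×6 + 4×5 + -5×-6 = 14; y[3] = 4×6 + -5×5 + 0×-6 = -1; y[4] = -5×6 + 0×5 = -30; y[5] = 0×6 = 0

[36, -54, 14, -1, -30, 0]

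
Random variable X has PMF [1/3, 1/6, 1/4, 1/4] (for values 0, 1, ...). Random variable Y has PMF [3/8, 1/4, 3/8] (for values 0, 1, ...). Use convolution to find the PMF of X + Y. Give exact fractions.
P(X+Y=k) = Σ_i P(X=i)·P(Y=k-i) — a convolution of [1/3, 1/6, 1/4, 1/4] and [3/8, 1/4, 3/8]. P(X+Y=0) = (1/3)×(3/8) = 1/8; P(X+Y=1) = (1/3)×(1/4) + (1/6)×(3/8) = 1/12 + 1/16 = 7/48; P(X+Y=2) = (1/3)×(3/8) + (1/6)×(1/4) + (1/4)×(3/8) = 1/8 + 1/24 + 3/32 = 25/96; P(X+Y=3) = (1/6)×(3/8) + (1/4)×(1/4) + (1/4)×(3/8) = 1/16 + 1/16 + 3/32 = 7/32; P(X+Y=4) = (1/4)×(3/8) + (1/4)×(1/4) = 3/32 + 1/16 = 5/32; P(X+Y=5) = (1/4)×(3/8) = 3/32. PMF: [1/8, 7/48, 25/96, 7/32, 5/32, 3/32] (sums to 1 ✓)

[1/8, 7/48, 25/96, 7/32, 5/32, 3/32]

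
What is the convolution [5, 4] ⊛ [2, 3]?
y[0] = 5×2 = 10; y[1] = 5×3 + 4×2 = 23; y[2] = 4×3 = 12

[10, 23, 12]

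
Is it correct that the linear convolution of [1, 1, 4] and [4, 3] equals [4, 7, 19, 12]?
Recompute linear convolution of [1, 1, 4] and [4, 3]: y[0] = 1×4 = 4; y[1] = 1×3 + 1×4 = 7; y[2] = 1×3 + 4×4 = 19; y[3] = 4×3 = 12 → [4, 7, 19, 12]. Given [4, 7, 19, 12] matches, so answer: Yes

Yes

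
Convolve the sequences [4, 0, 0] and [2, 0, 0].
y[0] = 4×2 = 8; y[1] = 4×0 + 0×2 = 0; y[2] = 4×0 + 0×0 + 0×2 = 0; y[3] = 0×0 + 0×0 = 0; y[4] = 0×0 = 0

[8, 0, 0, 0, 0]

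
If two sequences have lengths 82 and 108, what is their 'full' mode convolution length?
Linear/full convolution length: m + n - 1 = 82 + 108 - 1 = 189

189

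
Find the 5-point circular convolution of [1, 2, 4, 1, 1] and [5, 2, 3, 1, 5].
Use y[k] = Σ_j u[j]·v[(k-j) mod 5]. y[0] = 1×5 + 2×5 + 4×1 + 1×3 + 1×2 = 24; y[1] = 1×2 + 2×5 + 4×5 + 1×1 + 1×3 = 36; y[2] = 1×3 + 2×2 + 4×5 + 1×5 + 1×1 = 33; y[3] = 1×1 + 2×3 + 4×2 + 1×5 + 1×5 = 25; y[4] = 1×5 + 2×1 + 4×3 + 1×2 + 1×5 = 26. Result: [24, 36, 33, 25, 26]

[24, 36, 33, 25, 26]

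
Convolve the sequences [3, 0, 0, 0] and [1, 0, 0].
y[0] = 3×1 = 3; y[1] = 3×0 + 0×1 = 0; y[2] = 3×0 + 0×0 + 0×1 = 0; y[3] = 0×0 + 0×0 + 0×1 = 0; y[4] = 0×0 + 0×0 = 0; y[5] = 0×0 = 0

[3, 0, 0, 0, 0, 0]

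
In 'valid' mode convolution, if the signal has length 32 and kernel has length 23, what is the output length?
'Valid' mode counts only positions where the kernel fully overlaps the signal: m - n + 1 = 32 - 23 + 1 = 10

10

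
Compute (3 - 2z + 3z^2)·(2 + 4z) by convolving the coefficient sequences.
Ascending coefficients: a = [3, -2, 3], b = [2, 4]. c[0] = 3×2 = 6; c[1] = 3×4 + -2×2 = 8; c[2] = -2×4 + 3×2 = -2; c[3] = 3×4 = 12. Result coefficients: [6, 8, -2, 12] → 6 + 8z - 2z^2 + 12z^3

6 + 8z - 2z^2 + 12z^3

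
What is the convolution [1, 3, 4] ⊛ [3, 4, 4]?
y[0] = 1×3 = 3; y[1] = 1×4 + 3×3 = 13; y[2] = 1×4 + 3×4 + 4×3 = 28; y[3] = 3×4 + 4×4 = 28; y[4] = 4×4 = 16

[3, 13, 28, 28, 16]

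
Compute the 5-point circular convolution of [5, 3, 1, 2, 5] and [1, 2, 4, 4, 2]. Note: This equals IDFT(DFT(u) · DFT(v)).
Either evaluate y[k] = Σ_j u[j]·v[(k-j) mod 5] directly, or use IDFT(DFT(u) · DFT(v)). y[0] = 5×1 + 3×2 + 1×4 + 2×4 + 5×2 = 33; y[1] = 5×2 + 3×1 + 1×2 + 2×4 + 5×4 = 43; y[2] = 5×4 + 3×2 + 1×1 + 2×2 + 5×4 = 51; y[3] = 5×4 + 3×4 + 1×2 + 2×1 + 5×2 = 46; y[4] = 5×2 + 3×4 + 1×4 + 2×2 + 5×1 = 35. Result: [33, 43, 51, 46, 35]

[33, 43, 51, 46, 35]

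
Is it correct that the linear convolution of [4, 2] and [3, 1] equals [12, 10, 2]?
Recompute linear convolution of [4, 2] and [3, 1]: y[0] = 4×3 = 12; y[1] = 4×1 + 2×3 = 10; y[2] = 2×1 = 2 → [12, 10, 2]. Given [12, 10, 2] matches, so answer: Yes

Yes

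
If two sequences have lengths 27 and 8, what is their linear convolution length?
Linear/full convolution length: m + n - 1 = 27 + 8 - 1 = 34

34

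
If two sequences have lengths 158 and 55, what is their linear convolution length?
Linear/full convolution length: m + n - 1 = 158 + 55 - 1 = 212

212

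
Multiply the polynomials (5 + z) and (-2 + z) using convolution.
Ascending coefficients: a = [5, 1], b = [-2, 1]. c[0] = 5×-2 = -10; c[1] = 5×1 + 1×-2 = 3; c[2] = 1×1 = 1. Result coefficients: [-10, 3, 1] → -10 + 3z + z^2

-10 + 3z + z^2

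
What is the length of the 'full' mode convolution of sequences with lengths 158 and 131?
Linear/full convolution length: m + n - 1 = 158 + 131 - 1 = 288

288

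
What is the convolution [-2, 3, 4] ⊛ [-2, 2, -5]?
y[0] = -2×-2 = 4; y[1] = -2×2 + 3×-2 = -10; y[2] = -2×-5 + 3×2 + 4×-2 = 8; y[3] = 3×-5 + 4×2 = -7; y[4] = 4×-5 = -20

[4, -10, 8, -7, -20]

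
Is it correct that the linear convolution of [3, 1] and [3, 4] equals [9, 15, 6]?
Recompute linear convolution of [3, 1] and [3, 4]: y[0] = 3×3 = 9; y[1] = 3×4 + 1×3 = 15; y[2] = 1×4 = 4 → [9, 15, 4]. Compare to given [9, 15, 6]: they differ at index 2: given 6, correct 4, so answer: No

No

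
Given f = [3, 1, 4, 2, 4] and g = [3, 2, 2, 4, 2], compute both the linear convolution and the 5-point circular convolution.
Linear: y_lin[0] = 3×3 = 9; y_lin[1] = 3×2 + 1×3 = 9; y_lin[2] = 3×2 + 1×2 + 4×3 = 20; y_lin[3] = 3×4 + 1×2 + 4×2 + 2×3 = 28; y_lin[4] = 3×2 + 1×4 + 4×2 + 2×2 + 4×3 = 34; y_lin[5] = 1×2 + 4×4 + 2×2 + 4×2 = 30; y_lin[6] = 4×2 + 2×4 + 4×2 = 24; y_lin[7] = 2×2 + 4×4 = 20; y_lin[8] = 4×2 = 8 → [9, 9, 20, 28, 34, 30, 24, 20, 8]. Circular (length 5): y[0] = 3×3 + 1×2 + 4×4 + 2×2 + 4×2 = 39; y[1] = 3×2 + 1×3 + 4×2 + 2×4 + 4×2 = 33; y[2] = 3×2 + 1×2 + 4×3 + 2×2 + 4×4 = 40; y[3] = 3×4 + 1×2 + 4×2 + 2×3 + 4×2 = 36; y[4] = 3×2 + 1×4 + 4×2 + 2×2 + 4×3 = 34 → [39, 33, 40, 36, 34]

Linear: [9, 9, 20, 28, 34, 30, 24, 20, 8], Circular: [39, 33, 40, 36, 34]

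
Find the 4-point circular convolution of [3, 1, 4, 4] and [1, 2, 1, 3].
Use y[k] = Σ_j f[j]·g[(k-j) mod 4]. y[0] = 3×1 + 1×3 + 4×1 + 4×2 = 18; y[1] = 3×2 + 1×1 + 4×3 + 4×1 = 23; y[2] = 3×1 + 1×2 + 4×1 + 4×3 = 21; y[3] = 3×3 + 1×1 + 4×2 + 4×1 = 22. Result: [18, 23, 21, 22]

[18, 23, 21, 22]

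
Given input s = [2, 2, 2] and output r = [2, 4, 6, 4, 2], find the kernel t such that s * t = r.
Output length 5 = len(s) + len(t) - 1 ⇒ len(t) = 3. Solve t forward using t[k] = (r[k] - Σ_{i≥1} s[i]·t[k-i]) / s[0]: t[0] = r[0] / s[0] = 2 / 2 = 1; t[1] = (r[1] - 2×1) / s[0] = (4 - 2×1) / 2 = 1; t[2] = (r[2] - 2×1 - 2×1) / s[0] = (6 - 2×1 - 2×1) / 2 = 1. So t = [1, 1, 1]. Forward-check [2, 2, 2] * [1, 1, 1]: r[0] = 2×1 = 2; r[1] = 2×1 + 2×1 = 4; r[2] = 2×1 + 2×1 + 2×1 = 6; r[3] = 2×1 + 2×1 = 4; r[4] = 2×1 = 2 → [2, 4, 6, 4, 2] ✓

[1, 1, 1]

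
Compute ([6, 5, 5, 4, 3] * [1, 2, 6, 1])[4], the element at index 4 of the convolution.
Use y[k] = Σ_i a[i]·b[k-i] at k=4. y[4] = 5×1 + 5×6 + 4×2 + 3×1 = 46

46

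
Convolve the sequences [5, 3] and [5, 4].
y[0] = 5×5 = 25; y[1] = 5×4 + 3×5 = 35; y[2] = 3×4 = 12

[25, 35, 12]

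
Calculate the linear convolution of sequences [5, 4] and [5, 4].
y[0] = 5×5 = 25; y[1] = 5×4 + 4×5 = 40; y[2] = 4×4 = 16

[25, 40, 16]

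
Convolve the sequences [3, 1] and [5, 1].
y[0] = 3×5 = 15; y[1] = 3×1 + 1×5 = 8; y[2] = 1×1 = 1

[15, 8, 1]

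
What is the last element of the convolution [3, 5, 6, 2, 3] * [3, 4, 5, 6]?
Use y[k] = Σ_i a[i]·b[k-i] at k=7. y[7] = 3×6 = 18

18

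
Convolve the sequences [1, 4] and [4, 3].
y[0] = 1×4 = 4; y[1] = 1×3 + 4×4 = 19; y[2] = 4×3 = 12

[4, 19, 12]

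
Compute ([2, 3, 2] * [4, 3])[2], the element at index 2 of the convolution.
Use y[k] = Σ_i a[i]·b[k-i] at k=2. y[2] = 3×3 + 2×4 = 17

17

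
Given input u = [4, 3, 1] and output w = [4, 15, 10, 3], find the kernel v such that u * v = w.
Output length 4 = len(u) + len(v) - 1 ⇒ len(v) = 2. Solve v forward using v[k] = (w[k] - Σ_{i≥1} u[i]·v[k-i]) / u[0]: v[0] = w[0] / u[0] = 4 / 4 = 1; v[1] = (w[1] - 3×1) / u[0] = (15 - 3×1) / 4 = 3. So v = [1, 3]. Forward-check [4, 3, 1] * [1, 3]: w[0] = 4×1 = 4; w[1] = 4×3 + 3×1 = 15; w[2] = 3×3 + 1×1 = 10; w[3] = 1×3 = 3 → [4, 15, 10, 3] ✓

[1, 3]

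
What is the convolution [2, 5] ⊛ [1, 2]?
y[0] = 2×1 = 2; y[1] = 2×2 + 5×1 = 9; y[2] = 5×2 = 10

[2, 9, 10]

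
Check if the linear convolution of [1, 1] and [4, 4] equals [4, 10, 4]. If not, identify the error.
Recompute linear convolution of [1, 1] and [4, 4]: y[0] = 1×4 = 4; y[1] = 1×4 + 1×4 = 8; y[2] = 1×4 = 4 → [4, 8, 4]. Compare to given [4, 10, 4]: they differ at index 1: given 10, correct 8, so answer: No

No. Error at index 1: given 10, correct 8.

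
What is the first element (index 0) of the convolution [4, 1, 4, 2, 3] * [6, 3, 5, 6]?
Use y[k] = Σ_i a[i]·b[k-i] at k=0. y[0] = 4×6 = 24

24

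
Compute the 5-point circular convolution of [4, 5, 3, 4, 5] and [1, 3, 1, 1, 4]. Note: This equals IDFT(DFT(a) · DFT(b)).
Either evaluate y[k] = Σ_j a[j]·b[(k-j) mod 5] directly, or use IDFT(DFT(a) · DFT(b)). y[0] = 4×1 + 5×4 + 3×1 + 4×1 + 5×3 = 46; y[1] = 4×3 + 5×1 + 3×4 + 4×1 + 5×1 = 38; y[2] = 4×1 + 5×3 + 3×1 + 4×4 + 5×1 = 43; y[3] = 4×1 + 5×1 + 3×3 + 4×1 + 5×4 = 42; y[4] = 4×4 + 5×1 + 3×1 + 4×3 + 5×1 = 41. Result: [46, 38, 43, 42, 41]

[46, 38, 43, 42, 41]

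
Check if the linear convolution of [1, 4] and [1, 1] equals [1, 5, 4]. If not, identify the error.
Recompute linear convolution of [1, 4] and [1, 1]: y[0] = 1×1 = 1; y[1] = 1×1 + 4×1 = 5; y[2] = 4×1 = 4 → [1, 5, 4]. Given [1, 5, 4] matches, so answer: Yes

Yes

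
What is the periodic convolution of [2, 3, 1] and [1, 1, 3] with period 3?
Use y[k] = Σ_j a[j]·b[(k-j) mod 3]. y[0] = 2×1 + 3×3 + 1×1 = 12; y[1] = 2×1 + 3×1 + 1×3 = 8; y[2] = 2×3 + 3×1 + 1×1 = 10. Result: [12, 8, 10]

[12, 8, 10]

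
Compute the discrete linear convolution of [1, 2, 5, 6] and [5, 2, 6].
y[0] = 1×5 = 5; y[1] = 1×2 + 2×5 = 12; y[2] = 1×6 + 2×2 + 5×5 = 35; y[3] = 2×6 + 5×2 + 6×5 = 52; y[4] = 5×6 + 6×2 = 42; y[5] = 6×6 = 36

[5, 12, 35, 52, 42, 36]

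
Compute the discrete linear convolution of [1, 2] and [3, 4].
y[0] = 1×3 = 3; y[1] = 1×4 + 2×3 = 10; y[2] = 2×4 = 8

[3, 10, 8]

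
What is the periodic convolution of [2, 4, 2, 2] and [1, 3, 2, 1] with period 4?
Use y[k] = Σ_j u[j]·v[(k-j) mod 4]. y[0] = 2×1 + 4×1 + 2×2 + 2×3 = 16; y[1] = 2×3 + 4×1 + 2×1 + 2×2 = 16; y[2] = 2×2 + 4×3 + 2×1 + 2×1 = 20; y[3] = 2×1 + 4×2 + 2×3 + 2×1 = 18. Result: [16, 16, 20, 18]

[16, 16, 20, 18]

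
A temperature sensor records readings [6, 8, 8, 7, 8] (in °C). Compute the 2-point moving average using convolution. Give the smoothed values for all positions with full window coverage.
2-point moving average kernel = [1, 1]. Apply in 'valid' mode (full window coverage): avg[0] = (6 + 8) / 2 = 7.0; avg[1] = (8 + 8) / 2 = 8.0; avg[2] = (8 + 7) / 2 = 7.5; avg[3] = (7 + 8) / 2 = 7.5. Smoothed values: [7.0, 8.0, 7.5, 7.5]

[7.0, 8.0, 7.5, 7.5]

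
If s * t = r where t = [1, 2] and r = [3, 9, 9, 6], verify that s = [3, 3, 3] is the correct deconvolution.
Forward-compute [3, 3, 3] * [1, 2]: r[0] = 3×1 = 3; r[1] = 3×2 + 3×1 = 9; r[2] = 3×2 + 3×1 = 9; r[3] = 3×2 = 6 → [3, 9, 9, 6]. Matches given r = [3, 9, 9, 6], so verified.

Verified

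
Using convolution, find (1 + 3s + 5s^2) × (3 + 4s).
Ascending coefficients: a = [1, 3, 5], b = [3, 4]. c[0] = 1×3 = 3; c[1] = 1×4 + 3×3 = 13; c[2] = 3×4 + 5×3 = 27; c[3] = 5×4 = 20. Result coefficients: [3, 13, 27, 20] → 3 + 13s + 27s^2 + 20s^3

3 + 13s + 27s^2 + 20s^3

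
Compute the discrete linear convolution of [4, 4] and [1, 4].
y[0] = 4×1 = 4; y[1] = 4×4 + 4×1 = 20; y[2] = 4×4 = 16

[4, 20, 16]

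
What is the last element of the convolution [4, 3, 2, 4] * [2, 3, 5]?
Use y[k] = Σ_i a[i]·b[k-i] at k=5. y[5] = 4×5 = 20

20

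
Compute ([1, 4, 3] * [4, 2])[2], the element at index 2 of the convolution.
Use y[k] = Σ_i a[i]·b[k-i] at k=2. y[2] = 4×2 + 3×4 = 20

20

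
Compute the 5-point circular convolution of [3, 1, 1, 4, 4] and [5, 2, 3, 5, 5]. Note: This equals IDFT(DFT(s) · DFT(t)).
Either evaluate y[k] = Σ_j s[j]·t[(k-j) mod 5] directly, or use IDFT(DFT(s) · DFT(t)). y[0] = 3×5 + 1×5 + 1×5 + 4×3 + 4×2 = 45; y[1] = 3×2 + 1×5 + 1×5 + 4×5 + 4×3 = 48; y[2] = 3×3 + 1×2 + 1×5 + 4×5 + 4×5 = 56; y[3] = 3×5 + 1×3 + 1×2 + 4×5 + 4×5 = 60; y[4] = 3×5 + 1×5 + 1×3 + 4×2 + 4×5 = 51. Result: [45, 48, 56, 60, 51]

[45, 48, 56, 60, 51]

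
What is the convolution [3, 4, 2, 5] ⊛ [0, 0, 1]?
y[0] = 3×0 = 0; y[1] = 3×0 + 4×0 = 0; y[2] = 3×1 + 4×0 + 2×0 = 3; y[3] = 4×1 + 2×0 + 5×0 = 4; y[4] = 2×1 + 5×0 = 2; y[5] = 5×1 = 5

[0, 0, 3, 4, 2, 5]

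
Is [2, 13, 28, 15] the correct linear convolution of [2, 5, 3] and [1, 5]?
Recompute linear convolution of [2, 5, 3] and [1, 5]: y[0] = 2×1 = 2; y[1] = 2×5 + 5×1 = 15; y[2] = 5×5 + 3×1 = 28; y[3] = 3×5 = 15 → [2, 15, 28, 15]. Compare to given [2, 13, 28, 15]: they differ at index 1: given 13, correct 15, so answer: No

No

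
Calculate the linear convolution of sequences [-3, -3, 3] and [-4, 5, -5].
y[0] = -3×-4 = 12; y[1] = -3×5 + -3×-4 = -3; y[2] = -3×-5 + -3×5 + 3×-4 = -12; y[3] = -3×-5 + 3×5 = 30; y[4] = 3×-5 = -15

[12, -3, -12, 30, -15]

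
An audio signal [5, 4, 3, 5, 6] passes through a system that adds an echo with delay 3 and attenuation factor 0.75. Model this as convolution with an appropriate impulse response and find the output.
Direct-path + delayed-attenuated-path model → impulse response h = [1, 0, 0, 0.75] (1 at lag 0, 0.75 at lag 3). Output y[n] = x[n] + 0.75·x[n - 3] (with x[n] = 0 outside 0..4): y[0] = 5 + 0.75×0 = 5; y[1] = 4 + 0.75×0 = 4; y[2] = 3 + 0.75×0 = 3; y[3] = 5 + 0.75×5 = 8.75; y[4] = 6 + 0.75×4 = 9.0; y[5] = 0 + 0.75×3 = 2.25; y[6] = 0 + 0.75×5 = 3.75; y[7] = 0 + 0.75×6 = 4.5. So y = [5, 4, 3, 8.75, 9.0, 2.25, 3.75, 4.5]

[5, 4, 3, 8.75, 9.0, 2.25, 3.75, 4.5]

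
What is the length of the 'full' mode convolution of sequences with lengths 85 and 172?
Linear/full convolution length: m + n - 1 = 85 + 172 - 1 = 256

256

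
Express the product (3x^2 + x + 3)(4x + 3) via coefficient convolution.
Ascending coefficients: a = [3, 1, 3], b = [3, 4]. c[0] = 3×3 = 9; c[1] = 3×4 + 1×3 = 15; c[2] = 1×4 + 3×3 = 13; c[3] = 3×4 = 12. Result coefficients: [9, 15, 13, 12] → 12x^3 + 13x^2 + 15x + 9

12x^3 + 13x^2 + 15x + 9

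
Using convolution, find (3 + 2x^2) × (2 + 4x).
Ascending coefficients: a = [3, 0, 2], b = [2, 4]. c[0] = 3×2 = 6; c[1] = 3×4 + 0×2 = 12; c[2] = 0×4 + 2×2 = 4; c[3] = 2×4 = 8. Result coefficients: [6, 12, 4, 8] → 6 + 12x + 4x^2 + 8x^3

6 + 12x + 4x^2 + 8x^3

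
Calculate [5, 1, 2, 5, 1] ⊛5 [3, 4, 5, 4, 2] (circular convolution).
Use y[k] = Σ_j s[j]·t[(k-j) mod 5]. y[0] = 5×3 + 1×2 + 2×4 + 5×5 + 1×4 = 54; y[1] = 5×4 + 1×3 + 2×2 + 5×4 + 1×5 = 52; y[2] = 5×5 + 1×4 + 2×3 + 5×2 + 1×4 = 49; y[3] = 5×4 + 1×5 + 2×4 + 5×3 + 1×2 = 50; y[4] = 5×2 + 1×4 + 2×5 + 5×4 + 1×3 = 47. Result: [54, 52, 49, 50, 47]

[54, 52, 49, 50, 47]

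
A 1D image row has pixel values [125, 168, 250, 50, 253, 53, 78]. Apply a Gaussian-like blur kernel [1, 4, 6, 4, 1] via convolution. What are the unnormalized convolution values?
Convolve image row [125, 168, 250, 50, 253, 53, 78] with kernel [1, 4, 6, 4, 1]: y[0] = 125×1 = 125; y[1] = 125×4 + 168×1 = 668; y[2] = 125×6 + 168×4 + 250×1 = 1672; y[3] = 125×4 + 168×6 + 250×4 + 50×1 = 2558; y[4] = 125×1 + 168×4 + 250×6 + 50×4 + 253×1 = 2750; y[5] = 168×1 + 250×4 + 50×6 + 253×4 + 53×1 = 2533; y[6] = 250×1 + 50×4 + 253×6 + 53×4 + 78×1 = 2258; y[7] = 50×1 + 253×4 + 53×6 + 78×4 = 1692; y[8] = 253×1 + 53×4 + 78×6 = 933; y[9] = 53×1 + 78×4 = 365; y[10] = 78×1 = 78 → [125, 668, 1672, 2558, 2750, 2533, 2258, 1692, 933, 365, 78]. Normalization factor = sum(kernel) = 16.

[125, 668, 1672, 2558, 2750, 2533, 2258, 1692, 933, 365, 78]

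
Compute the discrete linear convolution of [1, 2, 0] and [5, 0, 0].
y[0] = 1×5 = 5; y[1] = 1×0 + 2×5 = 10; y[2] = 1×0 + 2×0 + 0×5 = 0; y[3] = 2×0 + 0×0 = 0; y[4] = 0×0 = 0

[5, 10, 0, 0, 0]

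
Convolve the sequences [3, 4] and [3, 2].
y[0] = 3×3 = 9; y[1] = 3×2 + 4×3 = 18; y[2] = 4×2 = 8

[9, 18, 8]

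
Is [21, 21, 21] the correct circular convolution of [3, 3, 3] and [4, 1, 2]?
Recompute circular convolution of [3, 3, 3] and [4, 1, 2]: y[0] = 3×4 + 3×2 + 3×1 = 21; y[1] = 3×1 + 3×4 + 3×2 = 21; y[2] = 3×2 + 3×1 + 3×4 = 21 → [21, 21, 21]. Given [21, 21, 21] matches, so answer: Yes

Yes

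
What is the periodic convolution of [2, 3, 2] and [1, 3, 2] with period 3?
Use y[k] = Σ_j f[j]·g[(k-j) mod 3]. y[0] = 2×1 + 3×2 + 2×3 = 14; y[1] = 2×3 + 3×1 + 2×2 = 13; y[2] = 2×2 + 3×3 + 2×1 = 15. Result: [14, 13, 15]

[14, 13, 15]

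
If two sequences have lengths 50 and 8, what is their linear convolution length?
Linear/full convolution length: m + n - 1 = 50 + 8 - 1 = 57

57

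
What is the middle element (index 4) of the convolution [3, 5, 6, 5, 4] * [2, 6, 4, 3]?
Use y[k] = Σ_i a[i]·b[k-i] at k=4. y[4] = 5×3 + 6×4 + 5×6 + 4×2 = 77

77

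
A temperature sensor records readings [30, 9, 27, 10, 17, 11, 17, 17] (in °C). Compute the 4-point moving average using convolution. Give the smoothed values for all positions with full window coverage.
4-point moving average kernel = [1, 1, 1, 1]. Apply in 'valid' mode (full window coverage): avg[0] = (30 + 9 + 27 + 10) / 4 = 19.0; avg[1] = (9 + 27 + 10 + 17) / 4 = 15.75; avg[2] = (27 + 10 + 17 + 11) / 4 = 16.25; avg[3] = (10 + 17 + 11 + 17) / 4 = 13.75; avg[4] = (17 + 11 + 17 + 17) / 4 = 15.5. Smoothed values: [19.0, 15.75, 16.25, 13.75, 15.5]

[19.0, 15.75, 16.25, 13.75, 15.5]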